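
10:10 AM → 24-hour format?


10:10

Input: 10:10 AM
AM hour stays: 10


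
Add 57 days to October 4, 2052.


November 30, 2052

Start: October 4, 2052
Add 57 days
October 4 → November 1: 31 - 4 + 1 = 28 days (57 - 28 = 29 left)
November 1 + 29 = November 30, 2052


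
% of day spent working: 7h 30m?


31.3%

Time: 450 minutes
Day: 1440 minutes
Percentage = (450/1440) × 100 ≈ 31.3%


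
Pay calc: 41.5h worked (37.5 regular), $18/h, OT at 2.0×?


$819.00

Regular: 37.5h × $18 = $675.00
Overtime: 41.5 - 37.5 = 4.0h
OT pay: 4.0h × $18 × 2.0 = $144.00
Total = $675.00 + $144.00 = $819.00


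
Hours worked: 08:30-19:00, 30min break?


Total time = (19×60+0) - (8×60+30)
= 1140 - 510 = 630 min
Minus break: 630 - 30 = 600 min
= 10h 0m

10h 0m (600 minutes)


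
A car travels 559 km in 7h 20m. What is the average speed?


76.2 km/h

Distance: 559 km
Time: 7h 20m = 440 min = 440/60 = 22/3 hours
Speed = 559 ÷ (22/3) = 559 × 3 / 22 = 1677/22 ≈ 76.2 km/h


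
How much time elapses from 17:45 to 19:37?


1h 52m

End time in minutes: 19×60 + 37 = 1177
Start time in minutes: 17×60 + 45 = 1065
Difference = 1177 - 1065 = 112 minutes
= 1 hours 52 minutes


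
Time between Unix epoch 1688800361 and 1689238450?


438089 seconds (121.7 hours / 5.07 days)

Difference = 1689238450 - 1688800361 = 438089 seconds
In hours: 438089 / 3600 ≈ 121.7
In days: 438089 / 86400 ≈ 5.07


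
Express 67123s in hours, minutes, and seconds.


Hours: 67123 ÷ 3600 = 18 remainder 2323
Minutes: 2323 ÷ 60 = 38 remainder 43
Seconds: 43

18h 38m 43s


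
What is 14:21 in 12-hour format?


Hour: 14
14 - 12 = 2 → PM

2:21 PM


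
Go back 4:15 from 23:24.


19:09

Start: 1404 minutes from midnight
Subtract: 255 minutes
Remaining: 1404 - 255 = 1149
Hours: 19, Minutes: 9


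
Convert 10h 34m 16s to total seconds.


Hours: 10 × 3600 = 36000
Minutes: 34 × 60 = 2040
Seconds: 16
Total = 36000 + 2040 + 16 = 38056

38056 seconds


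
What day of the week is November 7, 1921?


Monday

Zeller's congruence:
q=7, m=11, k=21, j=19
h = (7 + ⌊13×12/5⌋ + 21 + ⌊21/4⌋ + ⌊19/4⌋ - 2×19) mod 7
= (7 + 31 + 21 + 5 + 4 - 38) mod 7
= 30 mod 7 = 2
h=2 → Monday


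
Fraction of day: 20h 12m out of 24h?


0.8417 (84.17%)

Total minutes: 20×60 + 12 = 1212
Day = 24×60 = 1440 minutes
Fraction = 1212/1440 ≈ 0.8417
As a percentage: 1212/1440 × 100 ≈ 84.17%


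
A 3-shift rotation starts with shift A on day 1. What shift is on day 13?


Shift A

Shifts: A, B, C
Start: A (index 0)
Day 13: (0 + 13 - 1) mod 3
= 12 mod 3
= 0
Index 0 → shift A


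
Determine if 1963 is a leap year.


No

Rules: divisible by 4 AND (not by 100 OR by 400)
1963 ÷ 4 = 490 remainder 3 → not divisible by 4
Not divisible by 4 → not a leap year


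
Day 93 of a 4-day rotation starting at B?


Shifts: A, B, C, D
Start: B (index 1)
Day 93: (1 + 93 - 1) mod 4
= 93 mod 4
= 1
Index 1 → shift B

Shift B


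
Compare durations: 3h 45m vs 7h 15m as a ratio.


15:29 (0.52)

Duration 1: 225 minutes
Duration 2: 435 minutes
Ratio = 225:435
GCD = 15
Simplified = 15:29
As a decimal: 15/29 ≈ 0.52


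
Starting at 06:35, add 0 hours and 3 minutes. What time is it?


Start: 395 minutes from midnight
Add: 3 minutes
Total: 398 minutes
Hours: 398 ÷ 60 = 6 remainder 38

06:38


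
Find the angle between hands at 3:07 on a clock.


51.5°

Hour hand = 3×30 + 7×0.5 = 93.5°
Minute hand = 7×6 = 42°
Difference = |93.5 - 42| = 51.5°


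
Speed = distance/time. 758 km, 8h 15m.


91.9 km/h

Distance: 758 km
Time: 8h 15m = 495 min = 495/60 = 33/4 hours
Speed = 758 ÷ (33/4) = 758 × 4 / 33 = 3032/33 ≈ 91.9 km/h


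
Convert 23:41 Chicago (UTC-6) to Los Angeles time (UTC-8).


21:41

Time difference = UTC-8 - UTC-6 = -2 hours
New hour = (23 -2) mod 24
= 21 mod 24 = 21
Minutes unchanged → 21:41


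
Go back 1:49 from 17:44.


15:55

Start: 1064 minutes from midnight
Subtract: 109 minutes
Remaining: 1064 - 109 = 955
Hours: 15, Minutes: 55


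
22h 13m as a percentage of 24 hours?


Total minutes: 22×60 + 13 = 1333
Day = 24×60 = 1440 minutes
Fraction = 1333/1440 ≈ 0.9257
As a percentage: 1333/1440 × 100 ≈ 92.57%

0.9257 (92.57%)


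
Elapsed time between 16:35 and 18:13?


1h 38m

End time in minutes: 18×60 + 13 = 1093
Start time in minutes: 16×60 + 35 = 995
Difference = 1093 - 995 = 98 minutes
= 1 hours 38 minutes


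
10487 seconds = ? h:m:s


2h 54m 47s

Hours: 10487 ÷ 3600 = 2 remainder 3287
Minutes: 3287 ÷ 60 = 54 remainder 47
Seconds: 47


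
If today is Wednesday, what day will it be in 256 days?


Sunday

Start: Wednesday (index 2)
(2 + 256) mod 7
= 258 mod 7
= 6
Index 6 → Sunday


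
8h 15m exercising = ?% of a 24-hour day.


Time: 495 minutes
Day: 1440 minutes
Percentage = (495/1440) × 100 ≈ 34.4%

34.4%


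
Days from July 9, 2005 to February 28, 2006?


234 days

From July 9, 2005 to February 28, 2006
Rest of July 2005: 31 - 9 = 22
Full months: August 31, September 30, October 31, November 30, December 31, January 31
Days into February 2006: 28
Total = 22 + 31 + 30 + 31 + 30 + 31 + 31 + 28 = 234 days


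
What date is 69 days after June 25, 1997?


September 2, 1997

Start: June 25, 1997
Add 69 days
June 25 → July 1: 30 - 25 + 1 = 6 days (69 - 6 = 63 left)
July 1 → August 1: 31 - 1 + 1 = 31 days (63 - 31 = 32 left)
August 1 → September 1: 31 - 1 + 1 = 31 days (32 - 31 = 1 left)
September 1 + 1 = September 2, 1997


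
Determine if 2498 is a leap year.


No

Rules: divisible by 4 AND (not by 100 OR by 400)
2498 ÷ 4 = 624 remainder 2 → not divisible by 4
Not divisible by 4 → not a leap year


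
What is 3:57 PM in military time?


Input: 3:57 PM
PM: 3 + 12 = 15

15:57


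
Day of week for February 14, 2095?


Monday

Zeller's congruence:
q=14, m=14, k=94, j=20
h = (14 + ⌊13×15/5⌋ + 94 + ⌊94/4⌋ + ⌊20/4⌋ - 2×20) mod 7
= (14 + 39 + 94 + 23 + 5 - 40) mod 7
= 135 mod 7 = 2
h=2 → Monday


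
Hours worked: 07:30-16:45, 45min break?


8h 30m (510 minutes)

Total time = (16×60+45) - (7×60+30)
= 1005 - 450 = 555 min
Minus break: 555 - 45 = 510 min
= 8h 30m


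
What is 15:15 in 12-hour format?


3:15 PM

Hour: 15
15 - 12 = 3 → PM


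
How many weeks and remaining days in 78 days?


Weeks: 78 ÷ 7 = 11 remainder 1

11 weeks 1 days


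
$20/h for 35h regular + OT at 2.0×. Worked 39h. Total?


Regular: 35h × $20 = $700.00
Overtime: 39 - 35 = 4h
OT pay: 4h × $20 × 2.0 = $160.00
Total = $700.00 + $160.00 = $860.00

$860.00


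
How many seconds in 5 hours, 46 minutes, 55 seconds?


20815 seconds

Hours: 5 × 3600 = 18000
Minutes: 46 × 60 = 2760
Seconds: 55
Total = 18000 + 2760 + 55 = 20815


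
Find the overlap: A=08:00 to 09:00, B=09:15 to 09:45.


0 minutes

Meeting A: 480-540 (in minutes from midnight)
Meeting B: 555-585
Overlap start = max(480, 555) = 555
Overlap end = min(540, 585) = 540
Overlap = max(0, 540 - 555) = 0 min


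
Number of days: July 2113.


Month: July (month 7)
July has 31 days

31 days


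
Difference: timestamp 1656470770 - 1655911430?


559340 seconds (155.4 hours / 6.47 days)

Difference = 1656470770 - 1655911430 = 559340 seconds
In hours: 559340 / 3600 ≈ 155.4
In days: 559340 / 86400 ≈ 6.47


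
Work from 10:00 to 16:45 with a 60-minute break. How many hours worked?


5h 45m (345 minutes)

Total time = (16×60+45) - (10×60+0)
= 1005 - 600 = 405 min
Minus break: 405 - 60 = 345 min
= 5h 45m


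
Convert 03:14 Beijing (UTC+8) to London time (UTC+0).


19:14 (previous day)

Time difference = UTC+0 - UTC+8 = -8 hours
New hour = (3 -8) mod 24
= -5 mod 24 = 19
Minutes unchanged → 19:14; -5 < 0 → previous day


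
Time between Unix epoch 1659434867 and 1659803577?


368710 seconds (102.4 hours / 4.27 days)

Difference = 1659803577 - 1659434867 = 368710 seconds
In hours: 368710 / 3600 ≈ 102.4
In days: 368710 / 86400 ≈ 4.27


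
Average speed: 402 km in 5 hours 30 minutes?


73.1 km/h

Distance: 402 km
Time: 5h 30m = 330 min = 330/60 = 11/2 hours
Speed = 402 ÷ (11/2) = 402 × 2 / 11 = 804/11 ≈ 73.1 km/h


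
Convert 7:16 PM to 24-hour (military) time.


Input: 7:16 PM
PM: 7 + 12 = 19

19:16


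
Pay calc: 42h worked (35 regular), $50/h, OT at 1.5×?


$2275.00

Regular: 35h × $50 = $1750.00
Overtime: 42 - 35 = 7h
OT pay: 7h × $50 × 1.5 = $525.00
Total = $1750.00 + $525.00 = $2275.00


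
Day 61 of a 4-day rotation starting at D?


Shifts: A, B, C, D
Start: D (index 3)
Day 61: (3 + 61 - 1) mod 4
= 63 mod 4
= 3
Index 3 → shift D

Shift D


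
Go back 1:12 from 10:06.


Start: 606 minutes from midnight
Subtract: 72 minutes
Remaining: 606 - 72 = 534
Hours: 8, Minutes: 54

08:54


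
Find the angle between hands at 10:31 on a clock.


Hour hand = 10×30 + 31×0.5 = 315.5°
Minute hand = 31×6 = 186°
Difference = |315.5 - 186| = 129.5°

129.5°


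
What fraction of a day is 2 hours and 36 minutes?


0.1083 (10.83%)

Total minutes: 2×60 + 36 = 156
Day = 24×60 = 1440 minutes
Fraction = 156/1440 ≈ 0.1083
As a percentage: 156/1440 × 100 ≈ 10.83%


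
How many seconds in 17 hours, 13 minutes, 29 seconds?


Hours: 17 × 3600 = 61200
Minutes: 13 × 60 = 780
Seconds: 29
Total = 61200 + 780 + 29 = 62009

62009 seconds


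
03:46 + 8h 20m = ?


12:06

Start: 226 minutes from midnight
Add: 500 minutes
Total: 726 minutes
Hours: 726 ÷ 60 = 12 remainder 6


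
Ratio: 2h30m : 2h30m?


Duration 1: 150 minutes
Duration 2: 150 minutes
Ratio = 150:150
GCD = 150
Simplified = 1:1
As a decimal: 1/1 = 1.00

1:1 (1.00)


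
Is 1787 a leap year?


No

Rules: divisible by 4 AND (not by 100 OR by 400)
1787 ÷ 4 = 446 remainder 3 → not divisible by 4
Not divisible by 4 → not a leap year


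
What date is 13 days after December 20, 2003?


Start: December 20, 2003
Add 13 days
December 20 → January 1: 31 - 20 + 1 = 12 days (13 - 12 = 1 left)
January 1 + 1 = January 2, 2004

January 2, 2004


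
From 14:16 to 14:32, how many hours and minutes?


End time in minutes: 14×60 + 32 = 872
Start time in minutes: 14×60 + 16 = 856
Difference = 872 - 856 = 16 minutes
= 0 hours 16 minutes

0h 16m


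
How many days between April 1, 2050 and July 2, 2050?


92 days

From April 1, 2050 to July 2, 2050
Rest of April 2050: 30 - 1 = 29
Full months: May 31, June 30
Days into July 2050: 2
Total = 29 + 31 + 30 + 2 = 92 days


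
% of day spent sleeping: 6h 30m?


Time: 390 minutes
Day: 1440 minutes
Percentage = (390/1440) × 100 ≈ 27.1%

27.1%


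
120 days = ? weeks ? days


17 weeks 1 days

Weeks: 120 ÷ 7 = 17 remainder 1


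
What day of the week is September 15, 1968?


Sunday

Zeller's congruence:
q=15, m=9, k=68, j=19
h = (15 + ⌊13×10/5⌋ + 68 + ⌊68/4⌋ + ⌊19/4⌋ - 2×19) mod 7
= (15 + 26 + 68 + 17 + 4 - 38) mod 7
= 92 mod 7 = 1
h=1 → Sunday


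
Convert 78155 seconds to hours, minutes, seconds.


Hours: 78155 ÷ 3600 = 21 remainder 2555
Minutes: 2555 ÷ 60 = 42 remainder 35
Seconds: 35

21h 42m 35s


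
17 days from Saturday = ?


Start: Saturday (index 5)
(5 + 17) mod 7
= 22 mod 7
= 1
Index 1 → Tuesday

Tuesday


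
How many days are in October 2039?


Month: October (month 10)
October has 31 days

31 days


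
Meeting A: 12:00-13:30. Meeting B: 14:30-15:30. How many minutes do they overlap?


0 minutes

Meeting A: 720-810 (in minutes from midnight)
Meeting B: 870-930
Overlap start = max(720, 870) = 870
Overlap end = min(810, 930) = 810
Overlap = max(0, 810 - 870) = 0 min


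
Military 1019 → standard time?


Hour: 10
10 < 12 → AM

10:19 AM


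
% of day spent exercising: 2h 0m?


Time: 120 minutes
Day: 1440 minutes
Percentage = (120/1440) × 100 ≈ 8.3%

8.3%


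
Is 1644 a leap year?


Rules: divisible by 4 AND (not by 100 OR by 400)
1644 ÷ 4 = 411 exactly → divisible by 4
1644 ÷ 100 = 16 remainder 44 → not divisible by 100
Divisible by 4 but not by 100 → leap year

Yes


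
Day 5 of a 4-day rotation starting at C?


Shifts: A, B, C, D
Start: C (index 2)
Day 5: (2 + 5 - 1) mod 4
= 6 mod 4
= 2
Index 2 → shift C

Shift C


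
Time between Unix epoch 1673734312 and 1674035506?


301194 seconds (83.7 hours / 3.49 days)

Difference = 1674035506 - 1673734312 = 301194 seconds
In hours: 301194 / 3600 ≈ 83.7
In days: 301194 / 86400 ≈ 3.49


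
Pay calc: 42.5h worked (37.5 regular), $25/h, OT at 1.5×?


$1125.00

Regular: 37.5h × $25 = $937.50
Overtime: 42.5 - 37.5 = 5.0h
OT pay: 5.0h × $25 × 1.5 = $187.50
Total = $937.50 + $187.50 = $1125.00


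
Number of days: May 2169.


31 days

Month: May (month 5)
May has 31 days


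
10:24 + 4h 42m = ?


Start: 624 minutes from midnight
Add: 282 minutes
Total: 906 minutes
Hours: 906 ÷ 60 = 15 remainder 6

15:06


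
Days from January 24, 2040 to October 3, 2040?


253 days

From January 24, 2040 to October 3, 2040
Rest of January 2040: 31 - 24 = 7
Full months: February 2040 29, March 31, April 30, May 31, June 30, July 31, August 31, September 30
Days into October 2040: 3
Total = 7 + 29 + 31 + 30 + 31 + 30 + 31 + 31 + 30 + 3 = 253 days


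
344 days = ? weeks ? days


49 weeks 1 days

Weeks: 344 ÷ 7 = 49 remainder 1


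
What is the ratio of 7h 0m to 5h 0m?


7:5 (1.40)

Duration 1: 420 minutes
Duration 2: 300 minutes
Ratio = 420:300
GCD = 60
Simplified = 7:5
As a decimal: 7/5 = 1.40


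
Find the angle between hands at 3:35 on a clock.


102.5°

Hour hand = 3×30 + 35×0.5 = 107.5°
Minute hand = 35×6 = 210°
Difference = |107.5 - 210| = 102.5°


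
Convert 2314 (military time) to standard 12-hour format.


Hour: 23
23 - 12 = 11 → PM

11:14 PM


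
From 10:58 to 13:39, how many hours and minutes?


End time in minutes: 13×60 + 39 = 819
Start time in minutes: 10×60 + 58 = 658
Difference = 819 - 658 = 161 minutes
= 2 hours 41 minutes

2h 41m


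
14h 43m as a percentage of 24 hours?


0.6132 (61.32%)

Total minutes: 14×60 + 43 = 883
Day = 24×60 = 1440 minutes
Fraction = 883/1440 ≈ 0.6132
As a percentage: 883/1440 × 100 ≈ 61.32%


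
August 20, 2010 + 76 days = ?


Start: August 20, 2010
Add 76 days
August 20 → September 1: 31 - 20 + 1 = 12 days (76 - 12 = 64 left)
September 1 → October 1: 30 - 1 + 1 = 30 days (64 - 30 = 34 left)
October 1 → November 1: 31 - 1 + 1 = 31 days (34 - 31 = 3 left)
November 1 + 3 = November 4, 2010

November 4, 2010


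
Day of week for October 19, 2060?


Tuesday

Zeller's congruence:
q=19, m=10, k=60, j=20
h = (19 + ⌊13×11/5⌋ + 60 + ⌊60/4⌋ + ⌊20/4⌋ - 2×20) mod 7
= (19 + 28 + 60 + 15 + 5 - 40) mod 7
= 87 mod 7 = 3
h=3 → Tuesday


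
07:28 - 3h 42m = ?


Start: 448 minutes from midnight
Subtract: 222 minutes
Remaining: 448 - 222 = 226
Hours: 3, Minutes: 46

03:46


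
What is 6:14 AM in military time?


06:14

Input: 6:14 AM
AM hour stays: 6


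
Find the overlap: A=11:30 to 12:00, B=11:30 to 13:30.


30 minutes

Meeting A: 690-720 (in minutes from midnight)
Meeting B: 690-810
Overlap start = max(690, 690) = 690
Overlap end = min(720, 810) = 720
Overlap = max(0, 720 - 690) = 30 min


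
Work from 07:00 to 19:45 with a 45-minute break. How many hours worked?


12h 0m (720 minutes)

Total time = (19×60+45) - (7×60+0)
= 1185 - 420 = 765 min
Minus break: 765 - 45 = 720 min
= 12h 0m


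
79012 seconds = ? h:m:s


Hours: 79012 ÷ 3600 = 21 remainder 3412
Minutes: 3412 ÷ 60 = 56 remainder 52
Seconds: 52

21h 56m 52s


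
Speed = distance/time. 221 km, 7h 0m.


Distance: 221 km
Time: 7 hours
Speed = 221 / 7 ≈ 31.6 km/h

31.6 km/h


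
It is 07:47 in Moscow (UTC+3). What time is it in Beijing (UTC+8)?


Time difference = UTC+8 - UTC+3 = +5 hours
New hour = (7 + 5) mod 24
= 12 mod 24 = 12
Minutes unchanged → 12:47

12:47


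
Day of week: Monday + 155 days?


Tuesday

Start: Monday (index 0)
(0 + 155) mod 7
= 155 mod 7
= 1
Index 1 → Tuesday


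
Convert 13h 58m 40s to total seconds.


50320 seconds

Hours: 13 × 3600 = 46800
Minutes: 58 × 60 = 3480
Seconds: 40
Total = 46800 + 3480 + 40 = 50320


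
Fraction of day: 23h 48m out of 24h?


0.9917 (99.17%)

Total minutes: 23×60 + 48 = 1428
Day = 24×60 = 1440 minutes
Fraction = 1428/1440 ≈ 0.9917
As a percentage: 1428/1440 × 100 ≈ 99.17%


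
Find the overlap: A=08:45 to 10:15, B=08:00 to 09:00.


15 minutes

Meeting A: 525-615 (in minutes from midnight)
Meeting B: 480-540
Overlap start = max(525, 480) = 525
Overlap end = min(615, 540) = 540
Overlap = max(0, 540 - 525) = 15 min


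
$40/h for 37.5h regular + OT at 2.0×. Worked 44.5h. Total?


Regular: 37.5h × $40 = $1500.00
Overtime: 44.5 - 37.5 = 7.0h
OT pay: 7.0h × $40 × 2.0 = $560.00
Total = $1500.00 + $560.00 = $2060.00

$2060.00


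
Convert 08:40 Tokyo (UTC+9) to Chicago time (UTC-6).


Time difference = UTC-6 - UTC+9 = -15 hours
New hour = (8 -15) mod 24
= -7 mod 24 = 17
Minutes unchanged → 17:40; -7 < 0 → previous day

17:40 (previous day)


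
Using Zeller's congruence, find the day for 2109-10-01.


Tuesday

Zeller's congruence:
q=1, m=10, k=9, j=21
h = (1 + ⌊13×11/5⌋ + 9 + ⌊9/4⌋ + ⌊21/4⌋ - 2×21) mod 7
= (1 + 28 + 9 + 2 + 5 - 42) mod 7
= 3 mod 7 = 3
h=3 → Tuesday


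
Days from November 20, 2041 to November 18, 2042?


363 days

From November 20, 2041 to November 18, 2042
Rest of November 2041: 30 - 20 = 10
Full months: December 31, January 31, February 2042 28, March 31, April 30, May 31, June 30, July 31, August 31, September 30, October 31
Days into November 2042: 18
Total = 10 + 31 + 31 + 28 + 31 + 30 + 31 + 30 + 31 + 31 + 30 + 31 + 18 = 363 days


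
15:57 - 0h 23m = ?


15:34

Start: 957 minutes from midnight
Subtract: 23 minutes
Remaining: 957 - 23 = 934
Hours: 15, Minutes: 34


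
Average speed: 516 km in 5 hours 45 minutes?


Distance: 516 km
Time: 5h 45m = 345 min = 345/60 = 23/4 hours
Speed = 516 ÷ (23/4) = 516 × 4 / 23 = 2064/23 ≈ 89.7 km/h

89.7 km/h


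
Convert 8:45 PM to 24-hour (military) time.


20:45

Input: 8:45 PM
PM: 8 + 12 = 20


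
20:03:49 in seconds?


Hours: 20 × 3600 = 72000
Minutes: 3 × 60 = 180
Seconds: 49
Total = 72000 + 180 + 49 = 72229

72229 seconds


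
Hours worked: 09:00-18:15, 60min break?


8h 15m (495 minutes)

Total time = (18×60+15) - (9×60+0)
= 1095 - 540 = 555 min
Minus break: 555 - 60 = 495 min
= 8h 15m


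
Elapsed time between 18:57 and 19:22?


0h 25m

End time in minutes: 19×60 + 22 = 1162
Start time in minutes: 18×60 + 57 = 1137
Difference = 1162 - 1137 = 25 minutes
= 0 hours 25 minutes


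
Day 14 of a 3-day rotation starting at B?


Shifts: A, B, C
Start: B (index 1)
Day 14: (1 + 14 - 1) mod 3
= 14 mod 3
= 2
Index 2 → shift C

Shift C


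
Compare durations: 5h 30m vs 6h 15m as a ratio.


22:25 (0.88)

Duration 1: 330 minutes
Duration 2: 375 minutes
Ratio = 330:375
GCD = 15
Simplified = 22:25
As a decimal: 22/25 = 0.88


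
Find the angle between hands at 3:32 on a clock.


Hour hand = 3×30 + 32×0.5 = 106.0°
Minute hand = 32×6 = 192°
Difference = |106.0 - 192| = 86.0°

86.0°


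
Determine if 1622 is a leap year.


Rules: divisible by 4 AND (not by 100 OR by 400)
1622 ÷ 4 = 405 remainder 2 → not divisible by 4
Not divisible by 4 → not a leap year

No


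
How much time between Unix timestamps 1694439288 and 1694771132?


331844 seconds (92.2 hours / 3.84 days)

Difference = 1694771132 - 1694439288 = 331844 seconds
In hours: 331844 / 3600 ≈ 92.2
In days: 331844 / 86400 ≈ 3.84


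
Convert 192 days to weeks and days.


27 weeks 3 days

Weeks: 192 ÷ 7 = 27 remainder 3


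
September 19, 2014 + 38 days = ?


October 27, 2014

Start: September 19, 2014
Add 38 days
September 19 → October 1: 30 - 19 + 1 = 12 days (38 - 12 = 26 left)
October 1 + 26 = October 27, 2014


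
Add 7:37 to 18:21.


01:58 (next day)

Start: 1101 minutes from midnight
Add: 457 minutes
Total: 1558 minutes
Hours: 1558 ÷ 60 = 25 remainder 58
25 ≥ 24 → 25 - 24 = 1 (next day)


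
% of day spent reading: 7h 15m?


Time: 435 minutes
Day: 1440 minutes
Percentage = (435/1440) × 100 ≈ 30.2%

30.2%


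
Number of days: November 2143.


30 days

Month: November (month 11)
November has 30 days


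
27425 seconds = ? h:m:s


7h 37m 5s

Hours: 27425 ÷ 3600 = 7 remainder 2225
Minutes: 2225 ÷ 60 = 37 remainder 5
Seconds: 5


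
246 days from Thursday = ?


Friday

Start: Thursday (index 3)
(3 + 246) mod 7
= 249 mod 7
= 4
Index 4 → Friday


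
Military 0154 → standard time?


1:54 AM

Hour: 1
1 < 12 → AM


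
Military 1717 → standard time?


5:17 PM

Hour: 17
17 - 12 = 5 → PM


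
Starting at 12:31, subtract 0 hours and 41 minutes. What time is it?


Start: 751 minutes from midnight
Subtract: 41 minutes
Remaining: 751 - 41 = 710
Hours: 11, Minutes: 50

11:50


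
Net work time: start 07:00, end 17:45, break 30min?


10h 15m (615 minutes)

Total time = (17×60+45) - (7×60+0)
= 1065 - 420 = 645 min
Minus break: 645 - 30 = 615 min
= 10h 15m


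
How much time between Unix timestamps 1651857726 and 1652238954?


381228 seconds (105.9 hours / 4.41 days)

Difference = 1652238954 - 1651857726 = 381228 seconds
In hours: 381228 / 3600 ≈ 105.9
In days: 381228 / 86400 ≈ 4.41


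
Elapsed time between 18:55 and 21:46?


2h 51m

End time in minutes: 21×60 + 46 = 1306
Start time in minutes: 18×60 + 55 = 1135
Difference = 1306 - 1135 = 171 minutes
= 2 hours 51 minutes


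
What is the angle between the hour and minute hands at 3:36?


Hour hand = 3×30 + 36×0.5 = 108.0°
Minute hand = 36×6 = 216°
Difference = |108.0 - 216| = 108.0°

108.0°


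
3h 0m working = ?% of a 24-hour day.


12.5%

Time: 180 minutes
Day: 1440 minutes
Percentage = (180/1440) × 100 = 12.5%


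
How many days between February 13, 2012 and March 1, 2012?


From February 13, 2012 to March 1, 2012
Rest of February 2012: 29 - 13 = 16
Days into March 2012: 1
Total = 16 + 1 = 17 days

17 days


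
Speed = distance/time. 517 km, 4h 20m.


Distance: 517 km
Time: 4h 20m = 260 min = 260/60 = 13/3 hours
Speed = 517 ÷ (13/3) = 517 × 3 / 13 = 1551/13 ≈ 119.3 km/h

119.3 km/h


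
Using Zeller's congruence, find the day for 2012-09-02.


Zeller's congruence:
q=2, m=9, k=12, j=20
h = (2 + ⌊13×10/5⌋ + 12 + ⌊12/4⌋ + ⌊20/4⌋ - 2×20) mod 7
= (2 + 26 + 12 + 3 + 5 - 40) mod 7
= 8 mod 7 = 1
h=1 → Sunday

Sunday


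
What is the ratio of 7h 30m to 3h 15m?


30:13 (2.31)

Duration 1: 450 minutes
Duration 2: 195 minutes
Ratio = 450:195
GCD = 15
Simplified = 30:13
As a decimal: 30/13 ≈ 2.31


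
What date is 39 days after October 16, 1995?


Start: October 16, 1995
Add 39 days
October 16 → November 1: 31 - 16 + 1 = 16 days (39 - 16 = 23 left)
November 1 + 23 = November 24, 1995

November 24, 1995


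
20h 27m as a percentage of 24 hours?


0.8521 (85.21%)

Total minutes: 20×60 + 27 = 1227
Day = 24×60 = 1440 minutes
Fraction = 1227/1440 ≈ 0.8521
As a percentage: 1227/1440 × 100 ≈ 85.21%


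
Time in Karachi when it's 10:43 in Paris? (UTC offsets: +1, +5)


14:43

Time difference = UTC+5 - UTC+1 = +4 hours
New hour = (10 + 4) mod 24
= 14 mod 24 = 14
Minutes unchanged → 14:43


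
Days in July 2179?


Month: July (month 7)
July has 31 days

31 days


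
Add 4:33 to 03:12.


07:45

Start: 192 minutes from midnight
Add: 273 minutes
Total: 465 minutes
Hours: 465 ÷ 60 = 7 remainder 45


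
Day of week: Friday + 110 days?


Wednesday

Start: Friday (index 4)
(4 + 110) mod 7
= 114 mod 7
= 2
Index 2 → Wednesday


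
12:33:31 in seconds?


45211 seconds

Hours: 12 × 3600 = 43200
Minutes: 33 × 60 = 1980
Seconds: 31
Total = 43200 + 1980 + 31 = 45211


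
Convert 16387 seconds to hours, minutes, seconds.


4h 33m 7s

Hours: 16387 ÷ 3600 = 4 remainder 1987
Minutes: 1987 ÷ 60 = 33 remainder 7
Seconds: 7


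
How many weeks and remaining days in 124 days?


17 weeks 5 days

Weeks: 124 ÷ 7 = 17 remainder 5


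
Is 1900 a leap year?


No

Rules: divisible by 4 AND (not by 100 OR by 400)
1900 ÷ 4 = 475 exactly → divisible by 4
1900 ÷ 100 = 19 exactly → divisible by 100
1900 ÷ 400 = 4 remainder 300 → not divisible by 400
Divisible by 100 but not by 400 → not a leap year


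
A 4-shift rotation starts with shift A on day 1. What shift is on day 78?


Shift B

Shifts: A, B, C, D
Start: A (index 0)
Day 78: (0 + 78 - 1) mod 4
= 77 mod 4
= 1
Index 1 → shift B


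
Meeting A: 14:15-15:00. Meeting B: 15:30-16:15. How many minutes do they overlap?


0 minutes

Meeting A: 855-900 (in minutes from midnight)
Meeting B: 930-975
Overlap start = max(855, 930) = 930
Overlap end = min(900, 975) = 900
Overlap = max(0, 900 - 930) = 0 min


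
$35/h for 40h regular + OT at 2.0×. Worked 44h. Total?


Regular: 40h × $35 = $1400.00
Overtime: 44 - 40 = 4h
OT pay: 4h × $35 × 2.0 = $280.00
Total = $1400.00 + $280.00 = $1680.00

$1680.00


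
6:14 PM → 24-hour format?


Input: 6:14 PM
PM: 6 + 12 = 18

18:14


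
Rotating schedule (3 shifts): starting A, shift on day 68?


Shift B

Shifts: A, B, C
Start: A (index 0)
Day 68: (0 + 68 - 1) mod 3
= 67 mod 3
= 1
Index 1 → shift B


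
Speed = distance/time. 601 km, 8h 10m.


Distance: 601 km
Time: 8h 10m = 490 min = 490/60 = 49/6 hours
Speed = 601 ÷ (49/6) = 601 × 6 / 49 = 3606/49 ≈ 73.6 km/h

73.6 km/h


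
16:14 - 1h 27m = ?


14:47

Start: 974 minutes from midnight
Subtract: 87 minutes
Remaining: 974 - 87 = 887
Hours: 14, Minutes: 47


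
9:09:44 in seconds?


Hours: 9 × 3600 = 32400
Minutes: 9 × 60 = 540
Seconds: 44
Total = 32400 + 540 + 44 = 32984

32984 seconds


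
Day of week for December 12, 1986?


Friday

Zeller's congruence:
q=12, m=12, k=86, j=19
h = (12 + ⌊13×13/5⌋ + 86 + ⌊86/4⌋ + ⌊19/4⌋ - 2×19) mod 7
= (12 + 33 + 86 + 21 + 4 - 38) mod 7
= 118 mod 7 = 6
h=6 → Friday


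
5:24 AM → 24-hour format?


05:24

Input: 5:24 AM
AM hour stays: 5


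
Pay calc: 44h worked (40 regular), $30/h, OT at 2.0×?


$1440.00

Regular: 40h × $30 = $1200.00
Overtime: 44 - 40 = 4h
OT pay: 4h × $30 × 2.0 = $240.00
Total = $1200.00 + $240.00 = $1440.00


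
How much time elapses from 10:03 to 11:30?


1h 27m

End time in minutes: 11×60 + 30 = 690
Start time in minutes: 10×60 + 3 = 603
Difference = 690 - 603 = 87 minutes
= 1 hours 27 minutes


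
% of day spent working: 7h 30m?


Time: 450 minutes
Day: 1440 minutes
Percentage = (450/1440) × 100 ≈ 31.3%

31.3%


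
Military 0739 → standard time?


Hour: 7
7 < 12 → AM

7:39 AM


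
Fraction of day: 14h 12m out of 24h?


0.5917 (59.17%)

Total minutes: 14×60 + 12 = 852
Day = 24×60 = 1440 minutes
Fraction = 852/1440 ≈ 0.5917
As a percentage: 852/1440 × 100 ≈ 59.17%


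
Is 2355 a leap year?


Rules: divisible by 4 AND (not by 100 OR by 400)
2355 ÷ 4 = 588 remainder 3 → not divisible by 4
Not divisible by 4 → not a leap year

No


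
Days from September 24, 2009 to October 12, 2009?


From September 24, 2009 to October 12, 2009
Rest of September 2009: 30 - 24 = 6
Days into October 2009: 12
Total = 6 + 12 = 18 days

18 days


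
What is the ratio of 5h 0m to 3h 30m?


10:7 (1.43)

Duration 1: 300 minutes
Duration 2: 210 minutes
Ratio = 300:210
GCD = 30
Simplified = 10:7
As a decimal: 10/7 ≈ 1.43


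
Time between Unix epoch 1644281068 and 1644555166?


Difference = 1644555166 - 1644281068 = 274098 seconds
In hours: 274098 / 3600 ≈ 76.1
In days: 274098 / 86400 ≈ 3.17

274098 seconds (76.1 hours / 3.17 days)


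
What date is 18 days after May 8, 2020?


May 26, 2020

Start: May 8, 2020
Add 18 days
May 8 + 18 = May 26, 2020


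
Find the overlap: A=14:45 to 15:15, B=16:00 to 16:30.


0 minutes

Meeting A: 885-915 (in minutes from midnight)
Meeting B: 960-990
Overlap start = max(885, 960) = 960
Overlap end = min(915, 990) = 915
Overlap = max(0, 915 - 960) = 0 min


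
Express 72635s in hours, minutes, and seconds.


Hours: 72635 ÷ 3600 = 20 remainder 635
Minutes: 635 ÷ 60 = 10 remainder 35
Seconds: 35

20h 10m 35s


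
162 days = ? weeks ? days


23 weeks 1 days

Weeks: 162 ÷ 7 = 23 remainder 1


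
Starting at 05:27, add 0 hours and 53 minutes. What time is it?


Start: 327 minutes from midnight
Add: 53 minutes
Total: 380 minutes
Hours: 380 ÷ 60 = 6 remainder 20

06:20


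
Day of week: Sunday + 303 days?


Tuesday

Start: Sunday (index 6)
(6 + 303) mod 7
= 309 mod 7
= 1
Index 1 → Tuesday


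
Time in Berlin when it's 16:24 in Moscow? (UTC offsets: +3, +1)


14:24

Time difference = UTC+1 - UTC+3 = -2 hours
New hour = (16 -2) mod 24
= 14 mod 24 = 14
Minutes unchanged → 14:24


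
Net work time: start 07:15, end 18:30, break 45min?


Total time = (18×60+30) - (7×60+15)
= 1110 - 435 = 675 min
Minus break: 675 - 45 = 630 min
= 10h 30m

10h 30m (630 minutes)


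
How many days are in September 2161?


Month: September (month 9)
September has 30 days

30 days


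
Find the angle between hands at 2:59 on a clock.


Hour hand = 2×30 + 59×0.5 = 89.5°
Minute hand = 59×6 = 354°
Difference = |89.5 - 354| = 264.5°
Since > 180°: 360 - 264.5 = 95.5°

95.5°


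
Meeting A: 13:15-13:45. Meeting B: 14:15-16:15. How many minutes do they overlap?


Meeting A: 795-825 (in minutes from midnight)
Meeting B: 855-975
Overlap start = max(795, 855) = 855
Overlap end = min(825, 975) = 825
Overlap = max(0, 825 - 855) = 0 min

0 minutes


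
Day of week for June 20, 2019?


Thursday

Zeller's congruence:
q=20, m=6, k=19, j=20
h = (20 + ⌊13×7/5⌋ + 19 + ⌊19/4⌋ + ⌊20/4⌋ - 2×20) mod 7
= (20 + 18 + 19 + 4 + 5 - 40) mod 7
= 26 mod 7 = 5
h=5 → Thursday


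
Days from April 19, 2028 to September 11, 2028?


145 days

From April 19, 2028 to September 11, 2028
Rest of April 2028: 30 - 19 = 11
Full months: May 31, June 30, July 31, August 31
Days into September 2028: 11
Total = 11 + 31 + 30 + 31 + 31 + 11 = 145 days


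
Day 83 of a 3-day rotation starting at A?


Shift B

Shifts: A, B, C
Start: A (index 0)
Day 83: (0 + 83 - 1) mod 3
= 82 mod 3
= 1
Index 1 → shift B


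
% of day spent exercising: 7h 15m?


Time: 435 minutes
Day: 1440 minutes
Percentage = (435/1440) × 100 ≈ 30.2%

30.2%


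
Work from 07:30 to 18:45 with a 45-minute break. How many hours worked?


Total time = (18×60+45) - (7×60+30)
= 1125 - 450 = 675 min
Minus break: 675 - 45 = 630 min
= 10h 30m

10h 30m (630 minutes)


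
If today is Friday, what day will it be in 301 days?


Start: Friday (index 4)
(4 + 301) mod 7
= 305 mod 7
= 4
Index 4 → Friday

Friday


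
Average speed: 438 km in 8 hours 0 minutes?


54.8 km/h

Distance: 438 km
Time: 8 hours
Speed = 438 / 8 ≈ 54.8 km/h


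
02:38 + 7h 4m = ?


09:42

Start: 158 minutes from midnight
Add: 424 minutes
Total: 582 minutes
Hours: 582 ÷ 60 = 9 remainder 42


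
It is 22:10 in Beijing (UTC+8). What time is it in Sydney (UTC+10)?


00:10 (next day)

Time difference = UTC+10 - UTC+8 = +2 hours
New hour = (22 + 2) mod 24
= 24 mod 24 = 0
Minutes unchanged → 00:10; 24 ≥ 24 → next day


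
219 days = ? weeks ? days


Weeks: 219 ÷ 7 = 31 remainder 2

31 weeks 2 days


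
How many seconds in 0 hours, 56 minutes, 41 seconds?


Hours: 0 × 3600 = 0
Minutes: 56 × 60 = 3360
Seconds: 41
Total = 0 + 3360 + 41 = 3401

3401 seconds


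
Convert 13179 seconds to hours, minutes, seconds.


3h 39m 39s

Hours: 13179 ÷ 3600 = 3 remainder 2379
Minutes: 2379 ÷ 60 = 39 remainder 39
Seconds: 39


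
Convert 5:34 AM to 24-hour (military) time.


05:34

Input: 5:34 AM
AM hour stays: 5


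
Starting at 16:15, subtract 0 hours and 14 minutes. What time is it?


Start: 975 minutes from midnight
Subtract: 14 minutes
Remaining: 975 - 14 = 961
Hours: 16, Minutes: 1

16:01


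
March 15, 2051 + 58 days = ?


Start: March 15, 2051
Add 58 days
March 15 → April 1: 31 - 15 + 1 = 17 days (58 - 17 = 41 left)
April 1 → May 1: 30 - 1 + 1 = 30 days (41 - 30 = 11 left)
May 1 + 11 = May 12, 2051

May 12, 2051


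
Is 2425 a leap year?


Rules: divisible by 4 AND (not by 100 OR by 400)
2425 ÷ 4 = 606 remainder 1 → not divisible by 4
Not divisible by 4 → not a leap year

No


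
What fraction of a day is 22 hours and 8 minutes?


0.9222 (92.22%)

Total minutes: 22×60 + 8 = 1328
Day = 24×60 = 1440 minutes
Fraction = 1328/1440 ≈ 0.9222
As a percentage: 1328/1440 × 100 ≈ 92.22%


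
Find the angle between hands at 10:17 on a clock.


Hour hand = 10×30 + 17×0.5 = 308.5°
Minute hand = 17×6 = 102°
Difference = |308.5 - 102| = 206.5°
Since > 180°: 360 - 206.5 = 153.5°

153.5°


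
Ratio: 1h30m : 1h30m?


1:1 (1.00)

Duration 1: 90 minutes
Duration 2: 90 minutes
Ratio = 90:90
GCD = 90
Simplified = 1:1
As a decimal: 1/1 = 1.00


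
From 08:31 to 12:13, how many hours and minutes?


3h 42m

End time in minutes: 12×60 + 13 = 733
Start time in minutes: 8×60 + 31 = 511
Difference = 733 - 511 = 222 minutes
= 3 hours 42 minutes


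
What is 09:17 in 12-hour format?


Hour: 9
9 < 12 → AM

9:17 AM


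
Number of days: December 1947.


31 days

Month: December (month 12)
December has 31 days


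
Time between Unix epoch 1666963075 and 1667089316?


Difference = 1667089316 - 1666963075 = 126241 seconds
In hours: 126241 / 3600 ≈ 35.1
In days: 126241 / 86400 ≈ 1.46

126241 seconds (35.1 hours / 1.46 days)


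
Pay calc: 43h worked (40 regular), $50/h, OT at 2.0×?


Regular: 40h × $50 = $2000.00
Overtime: 43 - 40 = 3h
OT pay: 3h × $50 × 2.0 = $300.00
Total = $2000.00 + $300.00 = $2300.00

$2300.00


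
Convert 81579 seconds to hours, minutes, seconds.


22h 39m 39s

Hours: 81579 ÷ 3600 = 22 remainder 2379
Minutes: 2379 ÷ 60 = 39 remainder 39
Seconds: 39


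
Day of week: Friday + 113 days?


Start: Friday (index 4)
(4 + 113) mod 7
= 117 mod 7
= 5
Index 5 → Saturday

Saturday


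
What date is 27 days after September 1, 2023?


September 28, 2023

Start: September 1, 2023
Add 27 days
September 1 + 27 = September 28, 2023


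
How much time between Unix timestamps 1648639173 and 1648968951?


Difference = 1648968951 - 1648639173 = 329778 seconds
In hours: 329778 / 3600 ≈ 91.6
In days: 329778 / 86400 ≈ 3.82

329778 seconds (91.6 hours / 3.82 days)


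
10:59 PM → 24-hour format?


Input: 10:59 PM
PM: 10 + 12 = 22

22:59


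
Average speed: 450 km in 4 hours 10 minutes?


Distance: 450 km
Time: 4h 10m = 250 min = 250/60 = 25/6 hours
Speed = 450 ÷ (25/6) = 450 × 6 / 25 = 2700/25 = 108.0 km/h

108.0 km/h


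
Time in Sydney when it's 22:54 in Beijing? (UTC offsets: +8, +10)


00:54 (next day)

Time difference = UTC+10 - UTC+8 = +2 hours
New hour = (22 + 2) mod 24
= 24 mod 24 = 0
Minutes unchanged → 00:54; 24 ≥ 24 → next day


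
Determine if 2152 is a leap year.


Yes

Rules: divisible by 4 AND (not by 100 OR by 400)
2152 ÷ 4 = 538 exactly → divisible by 4
2152 ÷ 100 = 21 remainder 52 → not divisible by 100
Divisible by 4 but not by 100 → leap year


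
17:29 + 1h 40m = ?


Start: 1049 minutes from midnight
Add: 100 minutes
Total: 1149 minutes
Hours: 1149 ÷ 60 = 19 remainder 9

19:09


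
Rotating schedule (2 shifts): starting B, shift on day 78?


Shift A

Shifts: A, B
Start: B (index 1)
Day 78: (1 + 78 - 1) mod 2
= 78 mod 2
= 0
Index 0 → shift A


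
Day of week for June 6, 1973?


Wednesday

Zeller's congruence:
q=6, m=6, k=73, j=19
h = (6 + ⌊13×7/5⌋ + 73 + ⌊73/4⌋ + ⌊19/4⌋ - 2×19) mod 7
= (6 + 18 + 73 + 18 + 4 - 38) mod 7
= 81 mod 7 = 4
h=4 → Wednesday


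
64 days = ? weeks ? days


Weeks: 64 ÷ 7 = 9 remainder 1

9 weeks 1 days


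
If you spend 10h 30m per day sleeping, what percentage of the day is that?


Time: 630 minutes
Day: 1440 minutes
Percentage = (630/1440) × 100 ≈ 43.8%

43.8%


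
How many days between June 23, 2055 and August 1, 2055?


From June 23, 2055 to August 1, 2055
Rest of June 2055: 30 - 23 = 7
Full months: July 31
Days into August 2055: 1
Total = 7 + 31 + 1 = 39 days

39 days


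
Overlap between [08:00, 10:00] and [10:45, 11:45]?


Meeting A: 480-600 (in minutes from midnight)
Meeting B: 645-705
Overlap start = max(480, 645) = 645
Overlap end = min(600, 705) = 600
Overlap = max(0, 600 - 645) = 0 min

0 minutes


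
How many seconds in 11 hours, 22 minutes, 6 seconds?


40926 seconds

Hours: 11 × 3600 = 39600
Minutes: 22 × 60 = 1320
Seconds: 6
Total = 39600 + 1320 + 6 = 40926


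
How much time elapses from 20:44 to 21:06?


0h 22m

End time in minutes: 21×60 + 6 = 1266
Start time in minutes: 20×60 + 44 = 1244
Difference = 1266 - 1244 = 22 minutes
= 0 hours 22 minutes


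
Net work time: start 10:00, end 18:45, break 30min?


Total time = (18×60+45) - (10×60+0)
= 1125 - 600 = 525 min
Minus break: 525 - 30 = 495 min
= 8h 15m

8h 15m (495 minutes)


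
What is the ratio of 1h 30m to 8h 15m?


Duration 1: 90 minutes
Duration 2: 495 minutes
Ratio = 90:495
GCD = 45
Simplified = 2:11
As a decimal: 2/11 ≈ 0.18

2:11 (0.18)


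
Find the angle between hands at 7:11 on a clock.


149.5°

Hour hand = 7×30 + 11×0.5 = 215.5°
Minute hand = 11×6 = 66°
Difference = |215.5 - 66| = 149.5°


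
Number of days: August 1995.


Month: August (month 8)
August has 31 days

31 days


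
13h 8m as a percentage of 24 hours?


0.5472 (54.72%)

Total minutes: 13×60 + 8 = 788
Day = 24×60 = 1440 minutes
Fraction = 788/1440 ≈ 0.5472
As a percentage: 788/1440 × 100 ≈ 54.72%


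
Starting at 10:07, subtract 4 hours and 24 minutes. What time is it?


Start: 607 minutes from midnight
Subtract: 264 minutes
Remaining: 607 - 264 = 343
Hours: 5, Minutes: 43

05:43


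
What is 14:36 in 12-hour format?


Hour: 14
14 - 12 = 2 → PM

2:36 PM


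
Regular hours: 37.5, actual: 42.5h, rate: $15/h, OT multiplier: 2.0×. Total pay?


$712.50

Regular: 37.5h × $15 = $562.50
Overtime: 42.5 - 37.5 = 5.0h
OT pay: 5.0h × $15 × 2.0 = $150.00
Total = $562.50 + $150.00 = $712.50


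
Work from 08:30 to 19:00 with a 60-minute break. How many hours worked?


9h 30m (570 minutes)

Total time = (19×60+0) - (8×60+30)
= 1140 - 510 = 630 min
Minus break: 630 - 60 = 570 min
= 9h 30m


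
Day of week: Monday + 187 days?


Saturday

Start: Monday (index 0)
(0 + 187) mod 7
= 187 mod 7
= 5
Index 5 → Saturday


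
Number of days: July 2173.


31 days

Month: July (month 7)
July has 31 days


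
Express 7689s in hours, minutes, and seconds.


2h 8m 9s

Hours: 7689 ÷ 3600 = 2 remainder 489
Minutes: 489 ÷ 60 = 8 remainder 9
Seconds: 9


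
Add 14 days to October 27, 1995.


Start: October 27, 1995
Add 14 days
October 27 → November 1: 31 - 27 + 1 = 5 days (14 - 5 = 9 left)
November 1 + 9 = November 10, 1995

November 10, 1995


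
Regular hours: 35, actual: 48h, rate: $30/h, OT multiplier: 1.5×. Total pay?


Regular: 35h × $30 = $1050.00
Overtime: 48 - 35 = 13h
OT pay: 13h × $30 × 1.5 = $585.00
Total = $1050.00 + $585.00 = $1635.00

$1635.00
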